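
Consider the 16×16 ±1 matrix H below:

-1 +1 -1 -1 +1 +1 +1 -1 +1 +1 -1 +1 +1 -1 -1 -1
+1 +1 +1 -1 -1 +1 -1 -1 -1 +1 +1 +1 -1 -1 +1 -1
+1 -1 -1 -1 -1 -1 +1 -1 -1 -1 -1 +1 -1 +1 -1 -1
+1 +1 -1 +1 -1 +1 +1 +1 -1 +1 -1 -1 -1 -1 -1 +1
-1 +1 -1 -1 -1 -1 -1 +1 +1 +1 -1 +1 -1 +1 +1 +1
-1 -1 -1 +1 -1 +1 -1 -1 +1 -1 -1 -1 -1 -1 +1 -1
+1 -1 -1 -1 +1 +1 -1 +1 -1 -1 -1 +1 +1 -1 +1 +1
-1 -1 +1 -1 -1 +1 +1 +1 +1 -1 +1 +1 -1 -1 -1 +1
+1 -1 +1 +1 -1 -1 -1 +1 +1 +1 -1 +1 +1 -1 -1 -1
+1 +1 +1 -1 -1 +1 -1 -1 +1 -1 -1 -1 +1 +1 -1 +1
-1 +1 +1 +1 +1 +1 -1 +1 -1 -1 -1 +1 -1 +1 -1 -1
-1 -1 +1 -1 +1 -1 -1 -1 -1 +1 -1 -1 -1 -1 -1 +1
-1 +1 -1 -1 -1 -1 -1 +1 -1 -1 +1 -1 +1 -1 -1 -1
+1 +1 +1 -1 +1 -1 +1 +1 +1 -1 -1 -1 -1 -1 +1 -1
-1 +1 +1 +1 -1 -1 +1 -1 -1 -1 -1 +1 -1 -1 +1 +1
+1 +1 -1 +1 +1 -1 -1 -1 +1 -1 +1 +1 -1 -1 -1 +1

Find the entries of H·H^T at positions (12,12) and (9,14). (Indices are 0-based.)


Row 9 of H: [1, 1, 1, -1, -1, 1, -1, -1, 1, -1, -1, -1, 1, 1, -1, 1].
Row 12 of H: [-1, 1, -1, -1, -1, -1, -1, 1, -1, -1, 1, -1, 1, -1, -1, -1].
Row 14 of H: [-1, 1, 1, 1, -1, -1, 1, -1, -1, -1, -1, 1, -1, -1, 1, 1].
(H·H^T)[12][12] = Σ_j H[12][j]·H[12][j] = (-1)² + (1)² + (-1)² + (-1)² + (-1)² + (-1)² + (-1)² + (1)² + (-1)² + (-1)² + (1)² + (-1)² + (1)² + (-1)² + (-1)² + (-1)² = 1 + 1 + 1 + 1 + 1 + 1 + 1 + 1 + 1 + 1 + 1 + 1 + 1 + 1 + 1 + 1 = 16.
(H·H^T)[9][14] = Σ_j H[9][j]·H[14][j] = (1)·(-1) + (1)·(1) + (1)·(1) + (-1)·(1) + (-1)·(-1) + (1)·(-1) + (-1)·(1) + (-1)·(-1) + (1)·(-1) + (-1)·(-1) + (-1)·(-1) + (-1)·(1) + (1)·(-1) + (1)·(-1) + (-1)·(1) + (1)·(1) = -1 + 1 + 1 + -1 + 1 + -1 + -1 + 1 + -1 + 1 + 1 + -1 + -1 + -1 + -1 + 1 = -2.
Rows 9 and 14 are not orthogonal (dot product = -2 ≠ 0), so H is not a Hadamard matrix.

(12,12) entry = 16; (9,14) entry = -2.


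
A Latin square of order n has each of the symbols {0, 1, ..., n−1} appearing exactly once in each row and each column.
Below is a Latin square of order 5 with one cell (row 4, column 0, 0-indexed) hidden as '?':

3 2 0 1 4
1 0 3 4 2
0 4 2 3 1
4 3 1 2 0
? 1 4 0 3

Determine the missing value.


Row 4 contains symbols [0, 1, 3, 4] — missing [2].
Column 0 contains symbols [0, 1, 3, 4] — missing [2].
The missing symbol must appear in both missing sets; intersection = [2].
Therefore the hidden value is 2.

Missing value = 2.


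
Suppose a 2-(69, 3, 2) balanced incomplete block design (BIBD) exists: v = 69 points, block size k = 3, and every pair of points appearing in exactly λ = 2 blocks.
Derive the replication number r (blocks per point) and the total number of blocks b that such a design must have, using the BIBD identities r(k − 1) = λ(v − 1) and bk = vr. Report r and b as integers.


Any 2-(v, k, λ) BIBD satisfies two necessary conditions:
  (i)  Each point sits in r blocks, and counting incidences through any fixed point gives r(k − 1) = λ(v − 1), so r = λ(v − 1)/(k − 1).
  (ii) Total incidences bk = vr, so b = vr/k.
Step 1: r = λ(v − 1)/(k − 1) = 2·(69 − 1)/(3 − 1) = 2·68/2 = 136/2 = 68.
Step 2: b = vr/k = 69·68/3 = 4692/3 = 1564.
Check integrality: r = 68 ∈ Z ✓, b = 1564 ∈ Z ✓.
(These identities are necessary conditions: they determine r and b for any design with these parameters, but do not by themselves prove that one exists.)

r = 68, b = 1564.


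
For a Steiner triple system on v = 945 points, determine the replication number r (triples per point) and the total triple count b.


An STS(v) is a 2-(v, 3, 1) BIBD: block size k = 3, λ = 1.
Replication: r(k − 1) = λ(v − 1) ⇒ r·2 = 945 − 1 = 944 ⇒ r = 472.
Block count: bk = vr ⇒ b·3 = 945·472 = 446040 ⇒ b = 148680.

r = 472, b = 148680.


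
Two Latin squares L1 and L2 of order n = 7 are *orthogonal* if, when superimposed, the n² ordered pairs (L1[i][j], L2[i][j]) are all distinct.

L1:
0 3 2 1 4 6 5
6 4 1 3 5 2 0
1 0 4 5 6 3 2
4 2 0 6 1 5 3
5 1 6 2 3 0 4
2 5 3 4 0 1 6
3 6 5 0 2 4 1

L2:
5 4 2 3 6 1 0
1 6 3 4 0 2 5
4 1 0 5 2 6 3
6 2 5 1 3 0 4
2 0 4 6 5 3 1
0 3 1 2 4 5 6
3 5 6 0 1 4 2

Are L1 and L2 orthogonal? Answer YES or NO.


Form the n² = 49 superimposed pairs (L1[i][j], L2[i][j]), row by row (rows and columns indexed from 0):
row 0: (0,5) (3,4) (2,2) (1,3) (4,6) (6,1) (5,0)
row 1: (6,1) (4,6) (1,3) (3,4) (5,0) (2,2) (0,5)
row 2: (1,4) (0,1) (4,0) (5,5) (6,2) (3,6) (2,3)
row 3: (4,6) (2,2) (0,5) (6,1) (1,3) (5,0) (3,4)
row 4: (5,2) (1,0) (6,4) (2,6) (3,5) (0,3) (4,1)
row 5: (2,0) (5,3) (3,1) (4,2) (0,4) (1,5) (6,6)
row 6: (3,3) (6,5) (5,6) (0,0) (2,1) (4,4) (1,2)
Orthogonality requires all 49 pairs distinct.
But the pair (6,1) repeats: cell (0,5) has L1 = 6, L2 = 1, and cell (1,0) has L1 = 6, L2 = 1.
A repeated pair means some other pair never occurs (only 35 distinct pairs out of 49), so the squares are not orthogonal.
Conclusion: NO.

NO


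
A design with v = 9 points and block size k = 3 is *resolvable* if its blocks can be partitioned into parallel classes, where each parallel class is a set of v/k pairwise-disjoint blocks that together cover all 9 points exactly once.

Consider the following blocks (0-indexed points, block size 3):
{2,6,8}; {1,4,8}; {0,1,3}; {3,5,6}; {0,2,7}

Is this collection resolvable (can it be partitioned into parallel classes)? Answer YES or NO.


v = 9, block size k = 3, number of blocks = 5.
For resolvability, blocks must partition into parallel classes of size v/k = 3.
Total blocks must therefore be a multiple of 3: 5 = 3·1 + 2 ⇒ not divisible ✗.
Resolvable? NO.

NO


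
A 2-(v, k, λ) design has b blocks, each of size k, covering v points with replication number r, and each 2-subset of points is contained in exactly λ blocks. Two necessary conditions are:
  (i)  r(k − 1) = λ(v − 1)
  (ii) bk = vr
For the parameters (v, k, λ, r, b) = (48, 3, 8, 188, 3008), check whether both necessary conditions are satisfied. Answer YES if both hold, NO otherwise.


Condition (i): r(k − 1) = 188·2 = 376; λ(v − 1) = 8·47 = 376. Match? YES.
Condition (ii): bk = 3008·3 = 9024; vr = 48·188 = 9024. Match? YES.
Both conditions hold? YES.

YES


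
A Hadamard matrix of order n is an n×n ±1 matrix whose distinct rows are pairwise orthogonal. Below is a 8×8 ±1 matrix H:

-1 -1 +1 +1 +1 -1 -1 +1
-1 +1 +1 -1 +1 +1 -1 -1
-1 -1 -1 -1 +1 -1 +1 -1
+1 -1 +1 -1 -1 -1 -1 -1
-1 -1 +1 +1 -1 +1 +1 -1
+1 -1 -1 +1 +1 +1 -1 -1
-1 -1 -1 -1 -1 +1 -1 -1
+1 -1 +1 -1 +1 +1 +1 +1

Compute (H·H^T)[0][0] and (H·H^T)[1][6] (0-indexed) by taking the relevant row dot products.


Row 0 of H: [-1, -1, 1, 1, 1, -1, -1, 1].
Row 1 of H: [-1, 1, 1, -1, 1, 1, -1, -1].
Row 6 of H: [-1, -1, -1, -1, -1, 1, -1, -1].
(H·H^T)[0][0] = Σ_j H[0][j]·H[0][j] = (-1)² + (-1)² + (1)² + (1)² + (1)² + (-1)² + (-1)² + (1)² = 1 + 1 + 1 + 1 + 1 + 1 + 1 + 1 = 8.
(H·H^T)[1][6] = Σ_j H[1][j]·H[6][j] = (-1)·(-1) + (1)·(-1) + (1)·(-1) + (-1)·(-1) + (1)·(-1) + (1)·(1) + (-1)·(-1) + (-1)·(-1) = 1 + -1 + -1 + 1 + -1 + 1 + 1 + 1 = 2.
Rows 1 and 6 are not orthogonal (dot product = 2 ≠ 0), so H is not a Hadamard matrix.

(0,0) entry = 8; (1,6) entry = 2.


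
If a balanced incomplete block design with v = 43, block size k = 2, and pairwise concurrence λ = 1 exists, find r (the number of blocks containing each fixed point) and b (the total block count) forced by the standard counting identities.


Any 2-(v, k, λ) BIBD satisfies two necessary conditions:
  (i)  Each point sits in r blocks, and counting incidences through any fixed point gives r(k − 1) = λ(v − 1), so r = λ(v − 1)/(k − 1).
  (ii) Total incidences bk = vr, so b = vr/k.
Step 1: r = λ(v − 1)/(k − 1) = 1·(43 − 1)/(2 − 1) = 1·42/1 = 42/1 = 42.
Step 2: b = vr/k = 43·42/2 = 1806/2 = 903.
Check integrality: r = 42 ∈ Z ✓, b = 903 ∈ Z ✓.
(These identities are necessary conditions: they determine r and b for any design with these parameters, but do not by themselves prove that one exists.)

r = 42, b = 903.


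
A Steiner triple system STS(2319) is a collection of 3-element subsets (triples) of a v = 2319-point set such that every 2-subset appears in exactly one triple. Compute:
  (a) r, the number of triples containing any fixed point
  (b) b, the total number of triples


An STS(v) is a 2-(v, 3, 1) BIBD: block size k = 3, λ = 1.
Replication: r(k − 1) = λ(v − 1) ⇒ r·2 = 2319 − 1 = 2318 ⇒ r = 1159.
Block count: b = v(v − 1)/6 = 2319·2318/6 = 5375442/6 = 895907.

r = 1159, b = 895907.


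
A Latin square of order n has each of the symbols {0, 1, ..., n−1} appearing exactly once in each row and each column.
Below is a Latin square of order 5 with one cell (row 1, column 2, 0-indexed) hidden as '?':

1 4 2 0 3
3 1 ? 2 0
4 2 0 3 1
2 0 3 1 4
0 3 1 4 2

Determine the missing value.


Row 1 contains symbols [0, 1, 2, 3] — missing [4].
Column 2 contains symbols [0, 1, 2, 3] — missing [4].
The missing symbol must appear in both missing sets; intersection = [4].
Therefore the hidden value is 4.

Missing value = 4.


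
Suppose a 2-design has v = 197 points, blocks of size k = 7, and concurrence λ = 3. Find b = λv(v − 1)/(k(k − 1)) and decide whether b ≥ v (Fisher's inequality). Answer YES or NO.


b = λv(v − 1)/(k(k − 1)) = 3·197·196/(7·6) = 115836/42 = 2758.
Compare with v = 197: b ≥ v, so Fisher's inequality holds.

YES


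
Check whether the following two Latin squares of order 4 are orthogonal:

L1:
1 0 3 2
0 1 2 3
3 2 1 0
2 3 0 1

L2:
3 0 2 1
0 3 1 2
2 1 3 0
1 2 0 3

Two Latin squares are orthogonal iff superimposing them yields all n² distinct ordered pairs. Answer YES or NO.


Form the n² = 16 superimposed pairs (L1[i][j], L2[i][j]), row by row (rows and columns indexed from 0):
row 0: (1,3) (0,0) (3,2) (2,1)
row 1: (0,0) (1,3) (2,1) (3,2)
row 2: (3,2) (2,1) (1,3) (0,0)
row 3: (2,1) (3,2) (0,0) (1,3)
Orthogonality requires all 16 pairs distinct.
But the pair (0,0) repeats: cell (0,1) has L1 = 0, L2 = 0, and cell (1,0) has L1 = 0, L2 = 0.
A repeated pair means some other pair never occurs (only 4 distinct pairs out of 16), so the squares are not orthogonal.
Conclusion: NO.

NO


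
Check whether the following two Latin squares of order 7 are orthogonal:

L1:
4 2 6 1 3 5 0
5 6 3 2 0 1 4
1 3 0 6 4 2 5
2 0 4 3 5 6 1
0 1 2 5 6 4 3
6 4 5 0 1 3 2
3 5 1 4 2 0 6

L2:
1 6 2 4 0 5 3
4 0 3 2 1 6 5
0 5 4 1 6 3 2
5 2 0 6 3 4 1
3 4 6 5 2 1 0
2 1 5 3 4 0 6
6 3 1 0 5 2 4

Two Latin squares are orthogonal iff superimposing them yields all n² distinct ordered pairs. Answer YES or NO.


Form the n² = 49 superimposed pairs (L1[i][j], L2[i][j]), row by row (rows and columns indexed from 0):
row 0: (4,1) (2,6) (6,2) (1,4) (3,0) (5,5) (0,3)
row 1: (5,4) (6,0) (3,3) (2,2) (0,1) (1,6) (4,5)
row 2: (1,0) (3,5) (0,4) (6,1) (4,6) (2,3) (5,2)
row 3: (2,5) (0,2) (4,0) (3,6) (5,3) (6,4) (1,1)
row 4: (0,3) (1,4) (2,6) (5,5) (6,2) (4,1) (3,0)
row 5: (6,2) (4,1) (5,5) (0,3) (1,4) (3,0) (2,6)
row 6: (3,6) (5,3) (1,1) (4,0) (2,5) (0,2) (6,4)
Orthogonality requires all 49 pairs distinct.
But the pair (0,3) repeats: cell (0,6) has L1 = 0, L2 = 3, and cell (4,0) has L1 = 0, L2 = 3.
A repeated pair means some other pair never occurs (only 28 distinct pairs out of 49), so the squares are not orthogonal.
Conclusion: NO.

NO


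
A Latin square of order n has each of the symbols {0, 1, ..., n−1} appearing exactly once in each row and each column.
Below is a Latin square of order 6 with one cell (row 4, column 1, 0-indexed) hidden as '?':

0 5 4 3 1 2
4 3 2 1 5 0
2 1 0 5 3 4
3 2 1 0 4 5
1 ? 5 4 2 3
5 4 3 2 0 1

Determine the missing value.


Row 4 contains symbols [1, 2, 3, 4, 5] — missing [0].
Column 1 contains symbols [1, 2, 3, 4, 5] — missing [0].
The missing symbol must appear in both missing sets; intersection = [0].
Therefore the hidden value is 0.

Missing value = 0.


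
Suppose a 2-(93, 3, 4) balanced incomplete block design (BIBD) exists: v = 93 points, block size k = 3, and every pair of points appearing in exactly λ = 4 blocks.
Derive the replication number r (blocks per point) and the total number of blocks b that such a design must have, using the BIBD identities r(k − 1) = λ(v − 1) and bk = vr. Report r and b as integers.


Any 2-(v, k, λ) BIBD satisfies two necessary conditions:
  (i)  Each point sits in r blocks, and counting incidences through any fixed point gives r(k − 1) = λ(v − 1), so r = λ(v − 1)/(k − 1).
  (ii) Total incidences bk = vr, so b = vr/k.
Step 1: r = λ(v − 1)/(k − 1) = 4·(93 − 1)/(3 − 1) = 4·92/2 = 368/2 = 184.
Step 2: b = vr/k = 93·184/3 = 17112/3 = 5704.
Check integrality: r = 184 ∈ Z ✓, b = 5704 ∈ Z ✓.
(These identities are necessary conditions: they determine r and b for any design with these parameters, but do not by themselves prove that one exists.)

r = 184, b = 5704.


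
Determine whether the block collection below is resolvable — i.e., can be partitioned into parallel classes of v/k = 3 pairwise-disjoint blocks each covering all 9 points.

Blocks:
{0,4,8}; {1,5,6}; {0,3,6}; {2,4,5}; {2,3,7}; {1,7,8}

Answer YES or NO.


v = 9, block size k = 3, number of blocks = 6.
For resolvability, blocks must partition into parallel classes of size v/k = 3.
Total blocks must therefore be a multiple of 3: 6 = 3·2 + 0 ⇒ divisible ✓.
Greedy packing gives 2 candidate class(es). Each should be a full parallel class (size 3, covers all 9 points).
  Class 1 (3 blocks): {0,4,8}; {1,5,6}; {2,3,7}. Points covered: [0, 1, 2, 3, 4, 5, 6, 7, 8].
  Class 2 (3 blocks): {0,3,6}; {2,4,5}; {1,7,8}. Points covered: [0, 1, 2, 3, 4, 5, 6, 7, 8].
All classes full (size 3)? YES. All classes cover every point? YES.
Resolvable? YES.

YES


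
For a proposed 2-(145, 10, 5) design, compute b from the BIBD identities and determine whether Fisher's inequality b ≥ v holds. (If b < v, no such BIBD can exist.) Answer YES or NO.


r = λ(v − 1)/(k − 1) = 5·144/9 = 80.
b = vr/k = 145·80/10 = 1160.
Fisher's inequality: b ≥ v ⇔ 1160 ≥ 145? YES.

YES


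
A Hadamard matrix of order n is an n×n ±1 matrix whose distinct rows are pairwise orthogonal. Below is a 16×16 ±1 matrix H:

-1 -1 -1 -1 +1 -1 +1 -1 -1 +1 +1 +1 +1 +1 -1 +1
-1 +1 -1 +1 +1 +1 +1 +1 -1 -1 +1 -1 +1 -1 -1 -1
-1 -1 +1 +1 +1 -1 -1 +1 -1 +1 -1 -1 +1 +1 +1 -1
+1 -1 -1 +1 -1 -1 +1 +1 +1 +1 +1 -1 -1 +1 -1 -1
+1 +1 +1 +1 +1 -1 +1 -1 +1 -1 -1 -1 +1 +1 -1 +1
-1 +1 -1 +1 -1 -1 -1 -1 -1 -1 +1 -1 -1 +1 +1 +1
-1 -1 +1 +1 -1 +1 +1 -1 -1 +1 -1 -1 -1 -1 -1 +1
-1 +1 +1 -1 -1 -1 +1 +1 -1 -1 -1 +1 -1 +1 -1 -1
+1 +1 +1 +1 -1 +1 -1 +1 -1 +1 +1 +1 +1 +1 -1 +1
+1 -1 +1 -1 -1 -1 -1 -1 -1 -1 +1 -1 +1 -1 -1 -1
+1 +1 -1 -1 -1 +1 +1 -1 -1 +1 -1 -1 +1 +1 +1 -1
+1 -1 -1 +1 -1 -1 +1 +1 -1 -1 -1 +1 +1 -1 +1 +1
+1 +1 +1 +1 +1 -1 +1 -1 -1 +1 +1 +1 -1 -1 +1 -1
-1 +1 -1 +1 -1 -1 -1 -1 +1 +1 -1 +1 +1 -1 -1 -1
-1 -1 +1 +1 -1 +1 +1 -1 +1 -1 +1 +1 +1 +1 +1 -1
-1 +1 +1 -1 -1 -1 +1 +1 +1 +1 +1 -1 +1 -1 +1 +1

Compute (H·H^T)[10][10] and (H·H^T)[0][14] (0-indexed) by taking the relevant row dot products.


Row 0 of H: [-1, -1, -1, -1, 1, -1, 1, -1, -1, 1, 1, 1, 1, 1, -1, 1].
Row 10 of H: [1, 1, -1, -1, -1, 1, 1, -1, -1, 1, -1, -1, 1, 1, 1, -1].
Row 14 of H: [-1, -1, 1, 1, -1, 1, 1, -1, 1, -1, 1, 1, 1, 1, 1, -1].
(H·H^T)[10][10] = Σ_j H[10][j]·H[10][j] = (1)² + (1)² + (-1)² + (-1)² + (-1)² + (1)² + (1)² + (-1)² + (-1)² + (1)² + (-1)² + (-1)² + (1)² + (1)² + (1)² + (-1)² = 1 + 1 + 1 + 1 + 1 + 1 + 1 + 1 + 1 + 1 + 1 + 1 + 1 + 1 + 1 + 1 = 16.
(H·H^T)[0][14] = Σ_j H[0][j]·H[14][j] = (-1)·(-1) + (-1)·(-1) + (-1)·(1) + (-1)·(1) + (1)·(-1) + (-1)·(1) + (1)·(1) + (-1)·(-1) + (-1)·(1) + (1)·(-1) + (1)·(1) + (1)·(1) + (1)·(1) + (1)·(1) + (-1)·(1) + (1)·(-1) = 1 + 1 + -1 + -1 + -1 + -1 + 1 + 1 + -1 + -1 + 1 + 1 + 1 + 1 + -1 + -1 = 0.
So rows 0 and 14 are orthogonal; the diagonal entry equals n = 16.

(10,10) entry = 16; (0,14) entry = 0.


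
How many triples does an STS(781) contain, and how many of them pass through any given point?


An STS(v) is a 2-(v, 3, 1) BIBD: block size k = 3, λ = 1.
Replication: r(k − 1) = λ(v − 1) ⇒ r·2 = 781 − 1 = 780 ⇒ r = 390.
Block count: b = v(v − 1)/6 = 781·780/6 = 609180/6 = 101530.

r = 390, b = 101530.


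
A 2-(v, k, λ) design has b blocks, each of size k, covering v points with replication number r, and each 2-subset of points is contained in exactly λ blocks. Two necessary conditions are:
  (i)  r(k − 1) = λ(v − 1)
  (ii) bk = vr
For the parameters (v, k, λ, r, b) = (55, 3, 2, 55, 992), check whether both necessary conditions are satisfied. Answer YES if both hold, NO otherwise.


Condition (i): r(k − 1) = 55·2 = 110; λ(v − 1) = 2·54 = 108. Match? NO.
Condition (ii): bk = 992·3 = 2976; vr = 55·55 = 3025. Match? NO.
Both conditions hold? NO.

NO


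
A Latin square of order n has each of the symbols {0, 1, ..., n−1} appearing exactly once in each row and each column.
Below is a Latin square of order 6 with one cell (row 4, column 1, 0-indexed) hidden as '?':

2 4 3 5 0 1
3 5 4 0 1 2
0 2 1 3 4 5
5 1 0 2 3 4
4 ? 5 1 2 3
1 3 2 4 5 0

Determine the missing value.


Row 4 contains symbols [1, 2, 3, 4, 5] — missing [0].
Column 1 contains symbols [1, 2, 3, 4, 5] — missing [0].
The missing symbol must appear in both missing sets; intersection = [0].
Therefore the hidden value is 0.

Missing value = 0.


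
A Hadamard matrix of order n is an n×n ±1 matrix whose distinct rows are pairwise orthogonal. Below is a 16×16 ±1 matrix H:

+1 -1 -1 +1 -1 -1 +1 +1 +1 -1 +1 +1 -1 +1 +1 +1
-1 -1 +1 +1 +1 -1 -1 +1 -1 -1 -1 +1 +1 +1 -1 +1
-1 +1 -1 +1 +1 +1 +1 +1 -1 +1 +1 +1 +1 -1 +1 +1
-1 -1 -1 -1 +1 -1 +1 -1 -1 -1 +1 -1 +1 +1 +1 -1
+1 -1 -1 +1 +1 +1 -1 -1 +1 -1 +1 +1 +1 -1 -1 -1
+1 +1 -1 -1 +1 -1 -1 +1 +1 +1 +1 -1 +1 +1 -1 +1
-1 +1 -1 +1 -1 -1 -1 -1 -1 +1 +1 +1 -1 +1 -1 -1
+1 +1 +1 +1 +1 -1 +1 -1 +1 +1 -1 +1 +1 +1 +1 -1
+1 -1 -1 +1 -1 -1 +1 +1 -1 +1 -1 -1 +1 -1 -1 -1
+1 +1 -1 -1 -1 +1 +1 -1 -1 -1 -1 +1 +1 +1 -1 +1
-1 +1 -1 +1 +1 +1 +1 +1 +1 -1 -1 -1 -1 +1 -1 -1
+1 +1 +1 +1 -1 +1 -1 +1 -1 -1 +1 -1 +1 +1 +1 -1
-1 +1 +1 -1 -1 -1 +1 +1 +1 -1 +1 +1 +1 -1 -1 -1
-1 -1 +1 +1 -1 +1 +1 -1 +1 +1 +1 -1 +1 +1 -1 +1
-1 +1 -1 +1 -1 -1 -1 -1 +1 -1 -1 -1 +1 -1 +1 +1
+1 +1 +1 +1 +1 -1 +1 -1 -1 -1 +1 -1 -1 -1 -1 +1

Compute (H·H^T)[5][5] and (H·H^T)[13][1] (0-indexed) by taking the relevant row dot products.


Row 1 of H: [-1, -1, 1, 1, 1, -1, -1, 1, -1, -1, -1, 1, 1, 1, -1, 1].
Row 5 of H: [1, 1, -1, -1, 1, -1, -1, 1, 1, 1, 1, -1, 1, 1, -1, 1].
Row 13 of H: [-1, -1, 1, 1, -1, 1, 1, -1, 1, 1, 1, -1, 1, 1, -1, 1].
(H·H^T)[5][5] = Σ_j H[5][j]·H[5][j] = (1)² + (1)² + (-1)² + (-1)² + (1)² + (-1)² + (-1)² + (1)² + (1)² + (1)² + (1)² + (-1)² + (1)² + (1)² + (-1)² + (1)² = 1 + 1 + 1 + 1 + 1 + 1 + 1 + 1 + 1 + 1 + 1 + 1 + 1 + 1 + 1 + 1 = 16.
(H·H^T)[13][1] = Σ_j H[13][j]·H[1][j] = (-1)·(-1) + (-1)·(-1) + (1)·(1) + (1)·(1) + (-1)·(1) + (1)·(-1) + (1)·(-1) + (-1)·(1) + (1)·(-1) + (1)·(-1) + (1)·(-1) + (-1)·(1) + (1)·(1) + (1)·(1) + (-1)·(-1) + (1)·(1) = 1 + 1 + 1 + 1 + -1 + -1 + -1 + -1 + -1 + -1 + -1 + -1 + 1 + 1 + 1 + 1 = 0.
So rows 13 and 1 are orthogonal; the diagonal entry equals n = 16.

(5,5) entry = 16; (13,1) entry = 0.


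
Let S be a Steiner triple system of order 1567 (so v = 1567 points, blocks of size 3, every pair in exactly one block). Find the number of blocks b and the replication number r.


An STS(v) is a 2-(v, 3, 1) BIBD: block size k = 3, λ = 1.
Replication: r(k − 1) = λ(v − 1) ⇒ r·2 = 1567 − 1 = 1566 ⇒ r = 783.
Block count: bk = vr ⇒ b·3 = 1567·783 = 1226961 ⇒ b = 408987.
(Check via b = v(v − 1)/6 = 1567·1566/6 = 2453922/6 = 408987.)

r = 783, b = 408987.


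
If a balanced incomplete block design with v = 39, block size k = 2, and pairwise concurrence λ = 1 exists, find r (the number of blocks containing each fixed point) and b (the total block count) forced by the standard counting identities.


Any 2-(v, k, λ) BIBD satisfies two necessary conditions:
  (i)  Each point sits in r blocks, and counting incidences through any fixed point gives r(k − 1) = λ(v − 1), so r = λ(v − 1)/(k − 1).
  (ii) Total incidences bk = vr, so b = vr/k.
Step 1: r = λ(v − 1)/(k − 1) = 1·(39 − 1)/(2 − 1) = 1·38/1 = 38/1 = 38.
Step 2: b = vr/k = 39·38/2 = 1482/2 = 741.
Check integrality: r = 38 ∈ Z ✓, b = 741 ∈ Z ✓.
(These identities are necessary conditions: they determine r and b for any design with these parameters, but do not by themselves prove that one exists.)

r = 38, b = 741.


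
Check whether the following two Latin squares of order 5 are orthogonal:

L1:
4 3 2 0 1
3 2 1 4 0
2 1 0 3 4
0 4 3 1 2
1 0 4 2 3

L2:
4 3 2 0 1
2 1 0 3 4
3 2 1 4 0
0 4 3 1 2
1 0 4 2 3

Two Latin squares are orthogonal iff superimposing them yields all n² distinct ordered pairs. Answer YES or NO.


Form the n² = 25 superimposed pairs (L1[i][j], L2[i][j]), row by row (rows and columns indexed from 0):
row 0: (4,4) (3,3) (2,2) (0,0) (1,1)
row 1: (3,2) (2,1) (1,0) (4,3) (0,4)
row 2: (2,3) (1,2) (0,1) (3,4) (4,0)
row 3: (0,0) (4,4) (3,3) (1,1) (2,2)
row 4: (1,1) (0,0) (4,4) (2,2) (3,3)
Orthogonality requires all 25 pairs distinct.
But the pair (0,0) repeats: cell (0,3) has L1 = 0, L2 = 0, and cell (3,0) has L1 = 0, L2 = 0.
A repeated pair means some other pair never occurs (only 15 distinct pairs out of 25), so the squares are not orthogonal.
Conclusion: NO.

NO


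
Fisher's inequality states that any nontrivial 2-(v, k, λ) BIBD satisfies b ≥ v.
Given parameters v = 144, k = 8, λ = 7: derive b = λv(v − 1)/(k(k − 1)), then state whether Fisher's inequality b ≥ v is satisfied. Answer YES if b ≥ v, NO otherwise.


r = λ(v − 1)/(k − 1) = 7·143/7 = 143.
b = vr/k = 144·143/8 = 2574.
Fisher's inequality: b ≥ v ⇔ 2574 ≥ 144? YES.

YES


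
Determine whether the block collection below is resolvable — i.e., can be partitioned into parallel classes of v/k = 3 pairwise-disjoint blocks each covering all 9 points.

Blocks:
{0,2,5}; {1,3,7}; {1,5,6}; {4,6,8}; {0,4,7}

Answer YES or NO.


v = 9, block size k = 3, number of blocks = 5.
For resolvability, blocks must partition into parallel classes of size v/k = 3.
Total blocks must therefore be a multiple of 3: 5 = 3·1 + 2 ⇒ not divisible ✗.
Resolvable? NO.

NO


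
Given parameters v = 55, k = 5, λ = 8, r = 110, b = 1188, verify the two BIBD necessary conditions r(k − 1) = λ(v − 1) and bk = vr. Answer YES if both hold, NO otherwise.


Condition (i): r(k − 1) = 110·4 = 440; λ(v − 1) = 8·54 = 432. Match? NO.
Condition (ii): bk = 1188·5 = 5940; vr = 55·110 = 6050. Match? NO.
Both conditions hold? NO.

NO


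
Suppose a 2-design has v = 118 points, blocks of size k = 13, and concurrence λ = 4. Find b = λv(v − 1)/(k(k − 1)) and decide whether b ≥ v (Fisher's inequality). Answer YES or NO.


b = λv(v − 1)/(k(k − 1)) = 4·118·117/(13·12) = 55224/156 = 354.
Compare with v = 118: b ≥ v, so Fisher's inequality holds.

YES


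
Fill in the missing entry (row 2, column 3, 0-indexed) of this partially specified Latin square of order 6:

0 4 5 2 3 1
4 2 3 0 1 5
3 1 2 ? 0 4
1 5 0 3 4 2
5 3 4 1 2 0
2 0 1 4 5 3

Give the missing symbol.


Row 2 contains symbols [0, 1, 2, 3, 4] — missing [5].
Column 3 contains symbols [0, 1, 2, 3, 4] — missing [5].
The missing symbol must appear in both missing sets; intersection = [5].
Therefore the hidden value is 5.

Missing value = 5.


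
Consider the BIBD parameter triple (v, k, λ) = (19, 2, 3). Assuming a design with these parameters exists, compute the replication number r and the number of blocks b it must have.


Any 2-(v, k, λ) BIBD satisfies two necessary conditions:
  (i)  Each point sits in r blocks, and counting incidences through any fixed point gives r(k − 1) = λ(v − 1), so r = λ(v − 1)/(k − 1).
  (ii) Total incidences bk = vr, so b = vr/k.
Step 1: r = λ(v − 1)/(k − 1) = 3·(19 − 1)/(2 − 1) = 3·18/1 = 54/1 = 54.
Step 2: b = vr/k = 19·54/2 = 1026/2 = 513.
Check integrality: r = 54 ∈ Z ✓, b = 513 ∈ Z ✓.
(These identities are necessary conditions: they determine r and b for any design with these parameters, but do not by themselves prove that one exists.)

r = 54, b = 513.


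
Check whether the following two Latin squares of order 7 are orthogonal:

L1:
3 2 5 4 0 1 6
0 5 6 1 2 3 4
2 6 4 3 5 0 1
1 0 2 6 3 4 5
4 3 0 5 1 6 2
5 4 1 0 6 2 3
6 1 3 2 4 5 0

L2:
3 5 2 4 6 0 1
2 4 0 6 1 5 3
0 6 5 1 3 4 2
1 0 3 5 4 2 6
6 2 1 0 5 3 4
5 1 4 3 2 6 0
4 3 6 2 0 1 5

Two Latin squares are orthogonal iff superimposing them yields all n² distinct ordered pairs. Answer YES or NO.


Form the n² = 49 superimposed pairs (L1[i][j], L2[i][j]), row by row (rows and columns indexed from 0):
row 0: (3,3) (2,5) (5,2) (4,4) (0,6) (1,0) (6,1)
row 1: (0,2) (5,4) (6,0) (1,6) (2,1) (3,5) (4,3)
row 2: (2,0) (6,6) (4,5) (3,1) (5,3) (0,4) (1,2)
row 3: (1,1) (0,0) (2,3) (6,5) (3,4) (4,2) (5,6)
row 4: (4,6) (3,2) (0,1) (5,0) (1,5) (6,3) (2,4)
row 5: (5,5) (4,1) (1,4) (0,3) (6,2) (2,6) (3,0)
row 6: (6,4) (1,3) (3,6) (2,2) (4,0) (5,1) (0,5)
Orthogonality requires all 49 pairs distinct.
Check by first coordinate: for each symbol s of L1, list the L2 entries in the n cells where L1 = s; they must all differ.
  L1 = 0: L2 entries (in reading order) 6, 2, 4, 0, 1, 3, 5 — all 7 distinct ✓
  L1 = 1: L2 entries (in reading order) 0, 6, 2, 1, 5, 4, 3 — all 7 distinct ✓
  L1 = 2: L2 entries (in reading order) 5, 1, 0, 3, 4, 6, 2 — all 7 distinct ✓
  L1 = 3: L2 entries (in reading order) 3, 5, 1, 4, 2, 0, 6 — all 7 distinct ✓
  L1 = 4: L2 entries (in reading order) 4, 3, 5, 2, 6, 1, 0 — all 7 distinct ✓
  L1 = 5: L2 entries (in reading order) 2, 4, 3, 6, 0, 5, 1 — all 7 distinct ✓
  L1 = 6: L2 entries (in reading order) 1, 0, 6, 5, 3, 2, 4 — all 7 distinct ✓
Every symbol of L1 meets every symbol of L2 exactly once, so all 49 pairs are distinct (49 of 49).
Conclusion: YES.

YES


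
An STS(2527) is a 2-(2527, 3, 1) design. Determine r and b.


An STS(v) is a 2-(v, 3, 1) BIBD: block size k = 3, λ = 1.
Replication: r(k − 1) = λ(v − 1) ⇒ r·2 = 2527 − 1 = 2526 ⇒ r = 1263.
Block count: b = v(v − 1)/6 = 2527·2526/6 = 6383202/6 = 1063867.
(Check via bk = vr: 1063867·3 = 3191601 = 2527·1263 = 3191601 ✓.)

r = 1263, b = 1063867.


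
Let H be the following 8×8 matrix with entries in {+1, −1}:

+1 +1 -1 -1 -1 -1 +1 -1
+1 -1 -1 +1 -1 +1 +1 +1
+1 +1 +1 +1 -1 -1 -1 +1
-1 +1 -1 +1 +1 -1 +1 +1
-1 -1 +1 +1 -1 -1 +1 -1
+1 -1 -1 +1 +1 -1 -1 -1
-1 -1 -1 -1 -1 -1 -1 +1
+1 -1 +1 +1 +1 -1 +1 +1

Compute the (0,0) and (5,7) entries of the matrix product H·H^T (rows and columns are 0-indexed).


Row 0 of H: [1, 1, -1, -1, -1, -1, 1, -1].
Row 5 of H: [1, -1, -1, 1, 1, -1, -1, -1].
Row 7 of H: [1, -1, 1, 1, 1, -1, 1, 1].
(H·H^T)[0][0] = Σ_j H[0][j]·H[0][j] = (1)² + (1)² + (-1)² + (-1)² + (-1)² + (-1)² + (1)² + (-1)² = 1 + 1 + 1 + 1 + 1 + 1 + 1 + 1 = 8.
(H·H^T)[5][7] = Σ_j H[5][j]·H[7][j] = (1)·(1) + (-1)·(-1) + (-1)·(1) + (1)·(1) + (1)·(1) + (-1)·(-1) + (-1)·(1) + (-1)·(1) = 1 + 1 + -1 + 1 + 1 + 1 + -1 + -1 = 2.
Rows 5 and 7 are not orthogonal (dot product = 2 ≠ 0), so H is not a Hadamard matrix.

(0,0) entry = 8; (5,7) entry = 2.


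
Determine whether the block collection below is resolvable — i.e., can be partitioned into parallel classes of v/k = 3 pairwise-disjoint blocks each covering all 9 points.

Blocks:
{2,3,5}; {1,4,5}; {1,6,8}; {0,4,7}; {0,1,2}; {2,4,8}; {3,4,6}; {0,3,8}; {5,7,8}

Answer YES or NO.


v = 9, block size k = 3, number of blocks = 9.
For resolvability, blocks must partition into parallel classes of size v/k = 3.
Total blocks must therefore be a multiple of 3: 9 = 3·3 + 0 ⇒ divisible ✓.
Consider block {1,4,5}. The only other block(s) in the collection disjoint from it are {0,3,8} — just 1 block(s). Any parallel class containing {1,4,5} would need 2 other blocks each disjoint from it, so no parallel class of size 3 can contain {1,4,5}.
Since every block must belong to some parallel class in a resolution, the collection cannot be partitioned into parallel classes.
Resolvable? NO.

NO


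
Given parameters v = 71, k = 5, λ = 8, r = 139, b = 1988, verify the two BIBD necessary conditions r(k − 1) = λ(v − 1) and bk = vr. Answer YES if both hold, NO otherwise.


Condition (i): r(k − 1) = 139·4 = 556; λ(v − 1) = 8·70 = 560. Match? NO.
Condition (ii): bk = 1988·5 = 9940; vr = 71·139 = 9869. Match? NO.
Both conditions hold? NO.

NO


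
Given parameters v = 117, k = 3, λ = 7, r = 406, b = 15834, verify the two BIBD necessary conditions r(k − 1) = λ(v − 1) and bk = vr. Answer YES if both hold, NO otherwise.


Condition (i): r(k − 1) = 406·2 = 812; λ(v − 1) = 7·116 = 812. Match? YES.
Condition (ii): bk = 15834·3 = 47502; vr = 117·406 = 47502. Match? YES.
Both conditions hold? YES.

YES


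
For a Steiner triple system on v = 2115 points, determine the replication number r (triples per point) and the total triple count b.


An STS(v) is a 2-(v, 3, 1) BIBD: block size k = 3, λ = 1.
Replication: r(k − 1) = λ(v − 1) ⇒ r·2 = 2115 − 1 = 2114 ⇒ r = 1057.
Block count: b = v(v − 1)/6 = 2115·2114/6 = 4471110/6 = 745185.
(Check via bk = vr: 745185·3 = 2235555 = 2115·1057 = 2235555 ✓.)

r = 1057, b = 745185.


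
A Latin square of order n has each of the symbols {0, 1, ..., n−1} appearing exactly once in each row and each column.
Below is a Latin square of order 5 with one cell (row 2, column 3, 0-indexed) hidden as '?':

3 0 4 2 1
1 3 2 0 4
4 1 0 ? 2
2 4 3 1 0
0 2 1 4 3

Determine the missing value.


Row 2 contains symbols [0, 1, 2, 4] — missing [3].
Column 3 contains symbols [0, 1, 2, 4] — missing [3].
The missing symbol must appear in both missing sets; intersection = [3].
Therefore the hidden value is 3.

Missing value = 3.


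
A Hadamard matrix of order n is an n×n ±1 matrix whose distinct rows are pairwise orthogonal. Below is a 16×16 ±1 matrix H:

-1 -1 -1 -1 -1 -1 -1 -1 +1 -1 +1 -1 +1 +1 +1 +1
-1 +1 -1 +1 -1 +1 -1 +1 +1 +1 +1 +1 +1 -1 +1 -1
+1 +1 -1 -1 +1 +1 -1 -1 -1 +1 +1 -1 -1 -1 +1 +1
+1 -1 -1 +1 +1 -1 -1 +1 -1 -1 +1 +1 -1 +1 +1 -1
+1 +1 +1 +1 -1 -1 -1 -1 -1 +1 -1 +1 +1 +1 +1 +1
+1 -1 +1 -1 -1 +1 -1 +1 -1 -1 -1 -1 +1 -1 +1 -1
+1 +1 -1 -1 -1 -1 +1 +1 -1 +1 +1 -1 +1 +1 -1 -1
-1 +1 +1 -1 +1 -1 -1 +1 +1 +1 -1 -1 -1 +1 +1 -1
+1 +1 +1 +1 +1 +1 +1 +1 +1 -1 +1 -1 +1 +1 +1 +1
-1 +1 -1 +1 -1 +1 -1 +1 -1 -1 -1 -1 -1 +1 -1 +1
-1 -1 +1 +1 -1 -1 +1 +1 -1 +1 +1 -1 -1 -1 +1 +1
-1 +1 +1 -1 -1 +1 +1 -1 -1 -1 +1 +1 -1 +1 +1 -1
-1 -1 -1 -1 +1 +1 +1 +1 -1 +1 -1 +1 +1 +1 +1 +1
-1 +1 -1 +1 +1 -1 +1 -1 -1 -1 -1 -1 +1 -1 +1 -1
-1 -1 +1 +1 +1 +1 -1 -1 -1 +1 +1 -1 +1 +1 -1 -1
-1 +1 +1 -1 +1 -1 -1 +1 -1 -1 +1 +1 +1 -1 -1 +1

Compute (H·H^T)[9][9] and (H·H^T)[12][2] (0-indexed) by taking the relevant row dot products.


Row 2 of H: [1, 1, -1, -1, 1, 1, -1, -1, -1, 1, 1, -1, -1, -1, 1, 1].
Row 9 of H: [-1, 1, -1, 1, -1, 1, -1, 1, -1, -1, -1, -1, -1, 1, -1, 1].
Row 12 of H: [-1, -1, -1, -1, 1, 1, 1, 1, -1, 1, -1, 1, 1, 1, 1, 1].
(H·H^T)[9][9] = Σ_j H[9][j]·H[9][j] = (-1)² + (1)² + (-1)² + (1)² + (-1)² + (1)² + (-1)² + (1)² + (-1)² + (-1)² + (-1)² + (-1)² + (-1)² + (1)² + (-1)² + (1)² = 1 + 1 + 1 + 1 + 1 + 1 + 1 + 1 + 1 + 1 + 1 + 1 + 1 + 1 + 1 + 1 = 16.
(H·H^T)[12][2] = Σ_j H[12][j]·H[2][j] = (-1)·(1) + (-1)·(1) + (-1)·(-1) + (-1)·(-1) + (1)·(1) + (1)·(1) + (1)·(-1) + (1)·(-1) + (-1)·(-1) + (1)·(1) + (-1)·(1) + (1)·(-1) + (1)·(-1) + (1)·(-1) + (1)·(1) + (1)·(1) = -1 + -1 + 1 + 1 + 1 + 1 + -1 + -1 + 1 + 1 + -1 + -1 + -1 + -1 + 1 + 1 = 0.
So rows 12 and 2 are orthogonal; the diagonal entry equals n = 16.

(9,9) entry = 16; (12,2) entry = 0.


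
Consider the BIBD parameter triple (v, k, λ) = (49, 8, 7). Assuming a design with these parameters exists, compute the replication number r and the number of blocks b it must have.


Any 2-(v, k, λ) BIBD satisfies two necessary conditions:
  (i)  Each point sits in r blocks, and counting incidences through any fixed point gives r(k − 1) = λ(v − 1), so r = λ(v − 1)/(k − 1).
  (ii) Total incidences bk = vr, so b = vr/k.
Step 1: r = λ(v − 1)/(k − 1) = 7·(49 − 1)/(8 − 1) = 7·48/7 = 336/7 = 48.
Step 2: b = vr/k = 49·48/8 = 2352/8 = 294.
Check integrality: r = 48 ∈ Z ✓, b = 294 ∈ Z ✓.
(These identities are necessary conditions: they determine r and b for any design with these parameters, but do not by themselves prove that one exists.)

r = 48, b = 294.


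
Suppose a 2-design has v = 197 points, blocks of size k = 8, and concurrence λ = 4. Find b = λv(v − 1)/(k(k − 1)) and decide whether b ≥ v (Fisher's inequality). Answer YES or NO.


b = λv(v − 1)/(k(k − 1)) = 4·197·196/(8·7) = 154448/56 = 2758.
Compare with v = 197: b ≥ v, so Fisher's inequality holds.

YES


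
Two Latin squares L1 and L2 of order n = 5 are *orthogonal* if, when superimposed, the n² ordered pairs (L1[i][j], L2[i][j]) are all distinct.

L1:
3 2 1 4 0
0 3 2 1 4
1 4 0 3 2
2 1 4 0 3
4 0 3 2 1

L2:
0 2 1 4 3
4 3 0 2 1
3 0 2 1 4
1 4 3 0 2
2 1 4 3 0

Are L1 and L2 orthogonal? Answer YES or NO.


Form the n² = 25 superimposed pairs (L1[i][j], L2[i][j]), row by row (rows and columns indexed from 0):
row 0: (3,0) (2,2) (1,1) (4,4) (0,3)
row 1: (0,4) (3,3) (2,0) (1,2) (4,1)
row 2: (1,3) (4,0) (0,2) (3,1) (2,4)
row 3: (2,1) (1,4) (4,3) (0,0) (3,2)
row 4: (4,2) (0,1) (3,4) (2,3) (1,0)
Orthogonality requires all 25 pairs distinct.
Check by first coordinate: for each symbol s of L1, list the L2 entries in the n cells where L1 = s; they must all differ.
  L1 = 0: L2 entries (in reading order) 3, 4, 2, 0, 1 — all 5 distinct ✓
  L1 = 1: L2 entries (in reading order) 1, 2, 3, 4, 0 — all 5 distinct ✓
  L1 = 2: L2 entries (in reading order) 2, 0, 4, 1, 3 — all 5 distinct ✓
  L1 = 3: L2 entries (in reading order) 0, 3, 1, 2, 4 — all 5 distinct ✓
  L1 = 4: L2 entries (in reading order) 4, 1, 0, 3, 2 — all 5 distinct ✓
Every symbol of L1 meets every symbol of L2 exactly once, so all 25 pairs are distinct (25 of 25).
Conclusion: YES.

YES


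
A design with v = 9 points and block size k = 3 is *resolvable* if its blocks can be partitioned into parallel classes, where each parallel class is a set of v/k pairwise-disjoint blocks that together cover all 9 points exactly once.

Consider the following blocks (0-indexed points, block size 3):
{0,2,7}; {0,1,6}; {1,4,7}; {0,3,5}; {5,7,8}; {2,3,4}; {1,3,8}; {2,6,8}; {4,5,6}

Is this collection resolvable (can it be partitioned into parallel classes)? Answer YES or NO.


v = 9, block size k = 3, number of blocks = 9.
For resolvability, blocks must partition into parallel classes of size v/k = 3.
Total blocks must therefore be a multiple of 3: 9 = 3·3 + 0 ⇒ divisible ✓.
Greedy packing gives 3 candidate class(es). Each should be a full parallel class (size 3, covers all 9 points).
  Class 1 (3 blocks): {0,2,7}; {1,3,8}; {4,5,6}. Points covered: [0, 1, 2, 3, 4, 5, 6, 7, 8].
  Class 2 (3 blocks): {0,1,6}; {5,7,8}; {2,3,4}. Points covered: [0, 1, 2, 3, 4, 5, 6, 7, 8].
  Class 3 (3 blocks): {1,4,7}; {0,3,5}; {2,6,8}. Points covered: [0, 1, 2, 3, 4, 5, 6, 7, 8].
All classes full (size 3)? YES. All classes cover every point? YES.
Resolvable? YES.

YES


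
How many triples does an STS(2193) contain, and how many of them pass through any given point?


An STS(v) is a 2-(v, 3, 1) BIBD: block size k = 3, λ = 1.
Replication: r(k − 1) = λ(v − 1) ⇒ r·2 = 2193 − 1 = 2192 ⇒ r = 1096.
Block count: b = v(v − 1)/6 = 2193·2192/6 = 4807056/6 = 801176.

r = 1096, b = 801176.


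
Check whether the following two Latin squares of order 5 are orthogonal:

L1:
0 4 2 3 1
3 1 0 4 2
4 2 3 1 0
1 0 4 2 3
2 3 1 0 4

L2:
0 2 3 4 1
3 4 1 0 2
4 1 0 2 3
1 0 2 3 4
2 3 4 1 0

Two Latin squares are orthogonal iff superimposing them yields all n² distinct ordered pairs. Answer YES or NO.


Form the n² = 25 superimposed pairs (L1[i][j], L2[i][j]), row by row (rows and columns indexed from 0):
row 0: (0,0) (4,2) (2,3) (3,4) (1,1)
row 1: (3,3) (1,4) (0,1) (4,0) (2,2)
row 2: (4,4) (2,1) (3,0) (1,2) (0,3)
row 3: (1,1) (0,0) (4,2) (2,3) (3,4)
row 4: (2,2) (3,3) (1,4) (0,1) (4,0)
Orthogonality requires all 25 pairs distinct.
But the pair (1,1) repeats: cell (0,4) has L1 = 1, L2 = 1, and cell (3,0) has L1 = 1, L2 = 1.
A repeated pair means some other pair never occurs (only 15 distinct pairs out of 25), so the squares are not orthogonal.
Conclusion: NO.

NO


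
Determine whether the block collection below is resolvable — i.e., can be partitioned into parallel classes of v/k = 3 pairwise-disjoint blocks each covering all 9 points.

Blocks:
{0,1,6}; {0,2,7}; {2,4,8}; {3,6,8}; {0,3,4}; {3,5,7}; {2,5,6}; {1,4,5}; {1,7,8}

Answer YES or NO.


v = 9, block size k = 3, number of blocks = 9.
For resolvability, blocks must partition into parallel classes of size v/k = 3.
Total blocks must therefore be a multiple of 3: 9 = 3·3 + 0 ⇒ divisible ✓.
Greedy packing gives 3 candidate class(es). Each should be a full parallel class (size 3, covers all 9 points).
  Class 1 (3 blocks): {0,1,6}; {2,4,8}; {3,5,7}. Points covered: [0, 1, 2, 3, 4, 5, 6, 7, 8].
  Class 2 (3 blocks): {0,2,7}; {3,6,8}; {1,4,5}. Points covered: [0, 1, 2, 3, 4, 5, 6, 7, 8].
  Class 3 (3 blocks): {0,3,4}; {2,5,6}; {1,7,8}. Points covered: [0, 1, 2, 3, 4, 5, 6, 7, 8].
All classes full (size 3)? YES. All classes cover every point? YES.
Resolvable? YES.

YES


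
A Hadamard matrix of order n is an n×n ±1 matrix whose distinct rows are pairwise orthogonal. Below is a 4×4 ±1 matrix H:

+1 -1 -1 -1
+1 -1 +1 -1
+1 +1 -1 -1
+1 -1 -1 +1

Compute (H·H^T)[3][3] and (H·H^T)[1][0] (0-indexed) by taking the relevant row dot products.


Row 0 of H: [1, -1, -1, -1].
Row 1 of H: [1, -1, 1, -1].
Row 3 of H: [1, -1, -1, 1].
(H·H^T)[3][3] = Σ_j H[3][j]·H[3][j] = (1)² + (-1)² + (-1)² + (1)² = 1 + 1 + 1 + 1 = 4.
(H·H^T)[1][0] = Σ_j H[1][j]·H[0][j] = (1)·(1) + (-1)·(-1) + (1)·(-1) + (-1)·(-1) = 1 + 1 + -1 + 1 = 2.
Rows 1 and 0 are not orthogonal (dot product = 2 ≠ 0), so H is not a Hadamard matrix.

(3,3) entry = 4; (1,0) entry = 2.


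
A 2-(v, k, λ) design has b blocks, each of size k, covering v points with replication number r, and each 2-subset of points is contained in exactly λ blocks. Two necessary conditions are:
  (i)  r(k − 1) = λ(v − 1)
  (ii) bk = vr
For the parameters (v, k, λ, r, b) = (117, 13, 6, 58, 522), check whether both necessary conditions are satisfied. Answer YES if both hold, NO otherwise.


Condition (i): r(k − 1) = 58·12 = 696; λ(v − 1) = 6·116 = 696. Match? YES.
Condition (ii): bk = 522·13 = 6786; vr = 117·58 = 6786. Match? YES.
Both conditions hold? YES.

YES


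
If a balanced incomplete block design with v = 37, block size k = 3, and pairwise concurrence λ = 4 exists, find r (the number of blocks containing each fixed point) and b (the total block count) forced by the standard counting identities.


Any 2-(v, k, λ) BIBD satisfies two necessary conditions:
  (i)  Each point sits in r blocks, and counting incidences through any fixed point gives r(k − 1) = λ(v − 1), so r = λ(v − 1)/(k − 1).
  (ii) Total incidences bk = vr, so b = vr/k.
Step 1: r = λ(v − 1)/(k − 1) = 4·(37 − 1)/(3 − 1) = 4·36/2 = 144/2 = 72.
Step 2: b = vr/k = 37·72/3 = 2664/3 = 888.
Check integrality: r = 72 ∈ Z ✓, b = 888 ∈ Z ✓.
(These identities are necessary conditions: they determine r and b for any design with these parameters, but do not by themselves prove that one exists.)

r = 72, b = 888.


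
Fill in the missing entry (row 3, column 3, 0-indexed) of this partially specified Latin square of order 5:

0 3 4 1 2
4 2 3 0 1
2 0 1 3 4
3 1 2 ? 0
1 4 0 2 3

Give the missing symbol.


Row 3 contains symbols [0, 1, 2, 3] — missing [4].
Column 3 contains symbols [0, 1, 2, 3] — missing [4].
The missing symbol must appear in both missing sets; intersection = [4].
Therefore the hidden value is 4.

Missing value = 4.


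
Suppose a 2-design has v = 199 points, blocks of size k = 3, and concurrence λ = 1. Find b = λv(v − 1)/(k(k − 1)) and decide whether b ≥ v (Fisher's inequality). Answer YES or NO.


r = λ(v − 1)/(k − 1) = 1·198/2 = 99.
b = vr/k = 199·99/3 = 6567.
Fisher's inequality: b ≥ v ⇔ 6567 ≥ 199? YES.

YES
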